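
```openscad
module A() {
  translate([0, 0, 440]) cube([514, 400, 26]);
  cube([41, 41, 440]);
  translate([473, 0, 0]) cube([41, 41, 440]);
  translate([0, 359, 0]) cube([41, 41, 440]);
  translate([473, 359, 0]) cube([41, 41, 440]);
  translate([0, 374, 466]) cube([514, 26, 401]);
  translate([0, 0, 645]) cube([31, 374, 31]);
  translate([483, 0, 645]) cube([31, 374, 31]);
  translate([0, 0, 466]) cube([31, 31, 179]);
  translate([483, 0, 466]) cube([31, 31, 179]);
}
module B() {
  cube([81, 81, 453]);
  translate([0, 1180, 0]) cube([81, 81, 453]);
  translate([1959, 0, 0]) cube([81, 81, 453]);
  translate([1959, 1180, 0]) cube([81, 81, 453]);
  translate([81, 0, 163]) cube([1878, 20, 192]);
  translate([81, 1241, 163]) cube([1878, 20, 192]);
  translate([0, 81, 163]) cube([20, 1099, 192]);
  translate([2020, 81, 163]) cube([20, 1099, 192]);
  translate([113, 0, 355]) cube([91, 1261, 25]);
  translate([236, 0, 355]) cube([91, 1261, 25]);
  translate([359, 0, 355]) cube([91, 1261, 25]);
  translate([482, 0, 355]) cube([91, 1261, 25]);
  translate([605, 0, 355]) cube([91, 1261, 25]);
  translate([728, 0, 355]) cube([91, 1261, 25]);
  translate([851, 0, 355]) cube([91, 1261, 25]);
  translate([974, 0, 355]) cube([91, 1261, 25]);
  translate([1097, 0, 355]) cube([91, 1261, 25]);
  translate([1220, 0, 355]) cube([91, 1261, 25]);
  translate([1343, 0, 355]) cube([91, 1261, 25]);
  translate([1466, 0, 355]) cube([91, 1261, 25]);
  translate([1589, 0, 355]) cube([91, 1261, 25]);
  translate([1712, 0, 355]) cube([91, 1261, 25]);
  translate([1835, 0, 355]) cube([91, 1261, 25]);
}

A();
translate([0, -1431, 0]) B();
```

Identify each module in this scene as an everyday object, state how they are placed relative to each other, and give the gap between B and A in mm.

The bed frame's nearest face is 170 mm from the chair's −y face.

A is a chair. B is a bed frame. The bed frame is on the floor beside the chair on its −y side. The gap between the bed frame and the chair is 170 mm.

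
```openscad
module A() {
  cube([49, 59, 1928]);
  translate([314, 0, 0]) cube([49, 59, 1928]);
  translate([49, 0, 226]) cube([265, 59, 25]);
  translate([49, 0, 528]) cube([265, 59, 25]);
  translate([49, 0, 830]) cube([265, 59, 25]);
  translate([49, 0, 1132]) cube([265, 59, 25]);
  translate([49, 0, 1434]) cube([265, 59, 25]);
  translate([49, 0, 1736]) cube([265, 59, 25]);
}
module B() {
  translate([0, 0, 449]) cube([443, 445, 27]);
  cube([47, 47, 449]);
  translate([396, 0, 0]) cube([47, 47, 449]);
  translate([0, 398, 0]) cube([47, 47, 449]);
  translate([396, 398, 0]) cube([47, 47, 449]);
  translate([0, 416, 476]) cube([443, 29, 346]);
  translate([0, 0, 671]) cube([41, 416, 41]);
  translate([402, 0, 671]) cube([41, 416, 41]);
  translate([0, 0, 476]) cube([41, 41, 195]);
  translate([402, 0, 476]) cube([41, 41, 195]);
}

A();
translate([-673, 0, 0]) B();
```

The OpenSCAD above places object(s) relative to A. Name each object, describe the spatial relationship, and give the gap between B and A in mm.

The chair's nearest face is 230 mm from the ladder's −x face.

A is a ladder. B is a chair. The chair is on the floor beside the ladder on its −x side. The gap between the chair and the ladder is 230 mm.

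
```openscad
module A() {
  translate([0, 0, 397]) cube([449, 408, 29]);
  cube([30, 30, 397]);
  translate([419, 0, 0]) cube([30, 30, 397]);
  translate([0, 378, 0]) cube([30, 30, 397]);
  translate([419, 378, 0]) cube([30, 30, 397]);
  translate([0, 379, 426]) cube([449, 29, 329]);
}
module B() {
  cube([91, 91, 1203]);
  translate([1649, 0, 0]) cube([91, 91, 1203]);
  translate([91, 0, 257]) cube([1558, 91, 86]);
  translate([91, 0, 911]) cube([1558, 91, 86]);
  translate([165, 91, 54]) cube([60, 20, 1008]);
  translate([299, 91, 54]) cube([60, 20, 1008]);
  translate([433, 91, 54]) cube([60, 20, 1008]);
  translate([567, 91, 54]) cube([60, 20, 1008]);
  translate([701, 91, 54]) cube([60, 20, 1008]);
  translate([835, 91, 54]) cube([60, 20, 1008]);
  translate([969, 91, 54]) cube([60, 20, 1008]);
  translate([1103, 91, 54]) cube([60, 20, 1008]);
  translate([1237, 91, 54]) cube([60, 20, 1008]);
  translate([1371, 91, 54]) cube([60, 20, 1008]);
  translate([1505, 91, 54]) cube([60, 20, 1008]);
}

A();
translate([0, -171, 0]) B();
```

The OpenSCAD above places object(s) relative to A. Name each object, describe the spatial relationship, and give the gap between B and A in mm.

A is a chair. B is a fence section. The fence section is on the floor beside the chair on its −y side. The gap between the fence section and the chair is 60 mm.

The fence section's nearest face is 60 mm from the chair's −y face.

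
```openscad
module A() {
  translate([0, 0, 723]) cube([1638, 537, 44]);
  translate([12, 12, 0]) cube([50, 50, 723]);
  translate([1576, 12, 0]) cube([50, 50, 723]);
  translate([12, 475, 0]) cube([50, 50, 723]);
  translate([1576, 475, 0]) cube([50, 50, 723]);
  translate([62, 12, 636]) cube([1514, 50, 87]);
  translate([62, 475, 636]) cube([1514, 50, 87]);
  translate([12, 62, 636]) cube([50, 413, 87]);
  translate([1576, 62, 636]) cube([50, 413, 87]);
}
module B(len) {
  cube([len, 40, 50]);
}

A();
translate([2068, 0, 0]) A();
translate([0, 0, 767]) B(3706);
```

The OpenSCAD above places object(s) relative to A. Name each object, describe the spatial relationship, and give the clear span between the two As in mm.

A is a table. B is a beam. A beam spans the tops of two tables. The clear span between the two tables is 430 mm.

Second table starts at x = 2068; first ends at x = 1638; clear span = 2068 − 1638 = 430 mm.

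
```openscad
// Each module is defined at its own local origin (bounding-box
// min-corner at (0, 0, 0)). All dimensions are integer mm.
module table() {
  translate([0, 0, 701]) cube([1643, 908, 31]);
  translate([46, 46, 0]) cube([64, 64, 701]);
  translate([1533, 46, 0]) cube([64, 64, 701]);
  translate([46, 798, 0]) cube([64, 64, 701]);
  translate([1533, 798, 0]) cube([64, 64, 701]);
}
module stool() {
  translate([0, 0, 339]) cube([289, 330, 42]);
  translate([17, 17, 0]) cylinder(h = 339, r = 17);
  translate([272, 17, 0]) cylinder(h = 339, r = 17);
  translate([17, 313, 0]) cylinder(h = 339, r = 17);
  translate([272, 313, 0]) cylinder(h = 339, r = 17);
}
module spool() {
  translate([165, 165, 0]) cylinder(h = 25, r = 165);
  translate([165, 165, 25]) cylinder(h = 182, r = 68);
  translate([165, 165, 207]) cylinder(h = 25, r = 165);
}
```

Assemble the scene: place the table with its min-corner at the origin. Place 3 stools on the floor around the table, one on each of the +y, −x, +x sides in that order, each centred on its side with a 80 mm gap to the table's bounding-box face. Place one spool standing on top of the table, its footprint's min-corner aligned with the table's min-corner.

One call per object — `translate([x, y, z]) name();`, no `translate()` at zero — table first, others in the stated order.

table();
translate([677, 988, 0]) stool();
translate([-369, 289, 0]) stool();
translate([1723, 289, 0]) stool();
translate([0, 0, 732]) spool();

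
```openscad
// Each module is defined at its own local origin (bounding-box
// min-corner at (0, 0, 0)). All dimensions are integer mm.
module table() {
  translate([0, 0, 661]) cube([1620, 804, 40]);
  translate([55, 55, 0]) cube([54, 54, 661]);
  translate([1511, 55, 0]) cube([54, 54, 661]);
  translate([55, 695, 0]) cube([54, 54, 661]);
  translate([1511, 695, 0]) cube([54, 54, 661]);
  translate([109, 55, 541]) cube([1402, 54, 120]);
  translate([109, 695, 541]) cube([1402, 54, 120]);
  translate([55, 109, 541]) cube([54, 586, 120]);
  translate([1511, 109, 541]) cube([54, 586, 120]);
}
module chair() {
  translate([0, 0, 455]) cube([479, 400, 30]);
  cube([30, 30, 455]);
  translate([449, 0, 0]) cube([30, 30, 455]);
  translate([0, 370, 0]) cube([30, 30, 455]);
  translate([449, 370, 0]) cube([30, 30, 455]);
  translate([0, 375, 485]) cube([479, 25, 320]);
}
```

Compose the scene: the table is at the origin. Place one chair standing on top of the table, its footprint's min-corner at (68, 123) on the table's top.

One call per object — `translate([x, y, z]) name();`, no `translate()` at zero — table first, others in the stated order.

table();
translate([68, 123, 701]) chair();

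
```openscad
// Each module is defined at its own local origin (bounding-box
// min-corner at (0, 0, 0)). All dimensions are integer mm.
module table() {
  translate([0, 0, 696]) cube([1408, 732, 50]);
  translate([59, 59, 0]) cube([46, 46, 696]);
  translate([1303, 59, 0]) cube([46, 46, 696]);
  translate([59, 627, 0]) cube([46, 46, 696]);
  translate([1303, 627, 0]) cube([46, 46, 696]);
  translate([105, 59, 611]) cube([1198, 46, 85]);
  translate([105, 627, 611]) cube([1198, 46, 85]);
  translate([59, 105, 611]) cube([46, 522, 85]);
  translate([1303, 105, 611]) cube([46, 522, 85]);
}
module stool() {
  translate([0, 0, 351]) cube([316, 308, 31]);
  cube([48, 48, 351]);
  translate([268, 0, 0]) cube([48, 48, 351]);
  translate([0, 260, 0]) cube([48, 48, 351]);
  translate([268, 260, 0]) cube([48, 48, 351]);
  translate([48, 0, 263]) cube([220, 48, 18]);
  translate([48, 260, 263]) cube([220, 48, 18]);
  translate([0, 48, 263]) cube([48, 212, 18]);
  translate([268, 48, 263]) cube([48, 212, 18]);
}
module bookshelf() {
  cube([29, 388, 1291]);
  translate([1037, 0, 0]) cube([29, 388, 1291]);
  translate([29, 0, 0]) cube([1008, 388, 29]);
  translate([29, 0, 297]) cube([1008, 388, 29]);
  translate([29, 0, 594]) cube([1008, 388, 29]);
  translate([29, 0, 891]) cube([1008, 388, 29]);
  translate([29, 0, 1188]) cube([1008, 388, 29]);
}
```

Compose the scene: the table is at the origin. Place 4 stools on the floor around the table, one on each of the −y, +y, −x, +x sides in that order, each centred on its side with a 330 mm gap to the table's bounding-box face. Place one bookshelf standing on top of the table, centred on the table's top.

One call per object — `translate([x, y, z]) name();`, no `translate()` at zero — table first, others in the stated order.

table();
translate([546, -638, 0]) stool();
translate([546, 1062, 0]) stool();
translate([-646, 212, 0]) stool();
translate([1738, 212, 0]) stool();
translate([171, 172, 746]) bookshelf();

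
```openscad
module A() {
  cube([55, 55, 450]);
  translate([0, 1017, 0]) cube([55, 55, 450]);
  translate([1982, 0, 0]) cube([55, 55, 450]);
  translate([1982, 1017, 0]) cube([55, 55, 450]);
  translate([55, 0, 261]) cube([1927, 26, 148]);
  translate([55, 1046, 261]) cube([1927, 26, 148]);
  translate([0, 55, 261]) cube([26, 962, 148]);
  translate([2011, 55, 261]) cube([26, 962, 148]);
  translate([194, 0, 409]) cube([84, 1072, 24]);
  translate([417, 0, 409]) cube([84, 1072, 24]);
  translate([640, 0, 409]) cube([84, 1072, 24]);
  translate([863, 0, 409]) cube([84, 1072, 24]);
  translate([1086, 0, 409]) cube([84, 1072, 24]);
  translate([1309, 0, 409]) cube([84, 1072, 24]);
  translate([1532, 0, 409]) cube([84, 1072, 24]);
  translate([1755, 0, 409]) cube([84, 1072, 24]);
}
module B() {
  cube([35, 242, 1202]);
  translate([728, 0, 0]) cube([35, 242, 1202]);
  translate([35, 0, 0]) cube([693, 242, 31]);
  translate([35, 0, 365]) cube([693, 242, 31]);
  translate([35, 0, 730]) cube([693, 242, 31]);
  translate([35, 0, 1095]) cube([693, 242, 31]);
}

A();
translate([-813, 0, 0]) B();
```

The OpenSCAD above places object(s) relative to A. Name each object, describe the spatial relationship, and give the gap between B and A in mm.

The bookshelf's nearest face is 50 mm from the bed frame's −x face.

A is a bed frame. B is a bookshelf. The bookshelf is on the floor beside the bed frame on its −x side. The gap between the bookshelf and the bed frame is 50 mm.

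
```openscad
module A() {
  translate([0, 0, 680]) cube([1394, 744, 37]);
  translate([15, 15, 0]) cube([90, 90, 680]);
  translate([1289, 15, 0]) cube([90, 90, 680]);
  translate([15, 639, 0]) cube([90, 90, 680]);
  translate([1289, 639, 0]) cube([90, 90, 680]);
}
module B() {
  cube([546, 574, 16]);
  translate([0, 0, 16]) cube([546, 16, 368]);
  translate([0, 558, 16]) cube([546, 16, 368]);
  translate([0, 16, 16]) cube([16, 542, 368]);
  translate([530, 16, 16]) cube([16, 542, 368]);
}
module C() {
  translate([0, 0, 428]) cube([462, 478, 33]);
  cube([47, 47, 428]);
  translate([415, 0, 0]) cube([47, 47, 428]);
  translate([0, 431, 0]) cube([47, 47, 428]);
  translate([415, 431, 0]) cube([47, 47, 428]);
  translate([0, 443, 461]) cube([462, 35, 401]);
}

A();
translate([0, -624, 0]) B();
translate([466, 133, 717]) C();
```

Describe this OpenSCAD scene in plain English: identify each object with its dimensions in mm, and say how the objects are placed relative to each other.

A is a rectangular dining table. The top is 1394×744×37 mm with its upper surface at z = 717 mm. It stands on four 90×90 mm square legs, each inset 15 mm from the nearest pair of top edges, running from the floor to the underside of the top.

B is an open storage box with external size 546×574×384 mm and wall thickness 16 mm (the base is also 16 mm thick). The base covers the whole footprint; the four walls stand on the base, with the y-facing walls full-width and the x-facing walls fitting between their inner faces.

C is a chair: 462×478 mm seat, 33 mm thick, top at z = 461 mm, on four 47 mm square corner legs flush with the seat edges. A 35 mm thick backrest slab spans the full seat width, extending 401 mm above the seat top, its back face flush with the seat's +y edge.

The open box is on the floor beside the table on its −y side. The chair is on top of the table, centred.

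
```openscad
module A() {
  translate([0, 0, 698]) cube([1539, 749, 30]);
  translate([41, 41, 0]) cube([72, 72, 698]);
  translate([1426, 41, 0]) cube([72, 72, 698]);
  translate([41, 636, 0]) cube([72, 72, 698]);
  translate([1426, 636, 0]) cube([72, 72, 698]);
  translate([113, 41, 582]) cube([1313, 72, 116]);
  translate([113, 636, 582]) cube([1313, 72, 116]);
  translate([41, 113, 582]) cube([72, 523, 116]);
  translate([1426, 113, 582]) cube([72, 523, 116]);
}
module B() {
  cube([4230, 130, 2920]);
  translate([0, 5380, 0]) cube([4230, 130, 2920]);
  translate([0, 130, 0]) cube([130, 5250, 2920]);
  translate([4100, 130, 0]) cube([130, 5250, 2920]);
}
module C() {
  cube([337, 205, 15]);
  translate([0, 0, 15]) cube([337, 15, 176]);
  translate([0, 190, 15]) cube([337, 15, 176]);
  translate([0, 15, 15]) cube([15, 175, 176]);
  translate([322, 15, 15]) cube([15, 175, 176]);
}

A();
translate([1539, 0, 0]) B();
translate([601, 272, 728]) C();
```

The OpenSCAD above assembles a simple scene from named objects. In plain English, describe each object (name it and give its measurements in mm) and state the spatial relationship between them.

A is a table: top 1539 mm (x) × 749 mm (y), 30 mm thick, upper face at z = 728 mm, on four 72×72 mm square legs, each inset 41 mm from the nearest pair of top edges, running from z = 0 to the bottom of the top. Four apron rails, 72 mm thick and 116 mm tall, run between adjacent legs with their top edges flush with the underside of the top and their outer faces flush with the legs' outer faces.

B is the wall frame of a small rectangular building: four walls, each 2920 mm tall and 130 mm thick, enclosing a footprint 4230 mm (x) by 5510 mm (y) outside-to-outside, with no floor or roof. The front and back walls (the −y and +y sides) span the full width; the two side walls fit between them.

C is an open-topped rectangular box: outside dimensions 337×205×191 mm, with a uniform wall and base thickness of 15 mm. The base is a full 337×205 slab on the floor; four walls sit on top of the base. The front and back walls (the −y and +y sides) span the full width; the two side walls fit between them.

The house frame is against the table's +x side, with their −y faces flush. The open box is on top of the table, centred.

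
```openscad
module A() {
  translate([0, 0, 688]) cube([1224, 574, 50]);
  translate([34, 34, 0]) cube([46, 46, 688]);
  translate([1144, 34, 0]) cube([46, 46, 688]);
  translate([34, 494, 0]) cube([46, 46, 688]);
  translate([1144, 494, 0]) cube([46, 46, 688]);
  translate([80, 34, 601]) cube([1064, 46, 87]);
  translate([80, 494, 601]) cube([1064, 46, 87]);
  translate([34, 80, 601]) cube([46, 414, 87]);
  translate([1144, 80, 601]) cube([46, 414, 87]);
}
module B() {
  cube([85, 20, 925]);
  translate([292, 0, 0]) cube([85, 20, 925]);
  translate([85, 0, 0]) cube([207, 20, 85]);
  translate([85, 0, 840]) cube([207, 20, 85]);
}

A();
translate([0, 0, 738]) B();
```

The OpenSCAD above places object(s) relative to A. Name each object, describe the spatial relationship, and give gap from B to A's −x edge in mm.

The picture frame's min-x is at 0; the table's min-x is 0; gap = 0 mm.

A is a table. B is a picture frame. The picture frame is on top of the table. The gap from the picture frame to the table's −x edge is 0 mm.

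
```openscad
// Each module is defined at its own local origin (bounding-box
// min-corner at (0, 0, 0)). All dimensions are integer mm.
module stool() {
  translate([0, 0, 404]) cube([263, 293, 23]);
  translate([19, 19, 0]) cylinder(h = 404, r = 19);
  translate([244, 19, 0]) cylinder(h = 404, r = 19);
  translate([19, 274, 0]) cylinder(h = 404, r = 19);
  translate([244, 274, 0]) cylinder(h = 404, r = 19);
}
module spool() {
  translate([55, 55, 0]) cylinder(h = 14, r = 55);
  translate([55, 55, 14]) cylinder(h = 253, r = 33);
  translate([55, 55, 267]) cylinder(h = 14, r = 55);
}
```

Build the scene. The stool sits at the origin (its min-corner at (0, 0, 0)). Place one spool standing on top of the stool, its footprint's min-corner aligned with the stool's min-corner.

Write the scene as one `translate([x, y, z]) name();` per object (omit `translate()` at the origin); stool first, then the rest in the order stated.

stool();
translate([0, 0, 427]) spool();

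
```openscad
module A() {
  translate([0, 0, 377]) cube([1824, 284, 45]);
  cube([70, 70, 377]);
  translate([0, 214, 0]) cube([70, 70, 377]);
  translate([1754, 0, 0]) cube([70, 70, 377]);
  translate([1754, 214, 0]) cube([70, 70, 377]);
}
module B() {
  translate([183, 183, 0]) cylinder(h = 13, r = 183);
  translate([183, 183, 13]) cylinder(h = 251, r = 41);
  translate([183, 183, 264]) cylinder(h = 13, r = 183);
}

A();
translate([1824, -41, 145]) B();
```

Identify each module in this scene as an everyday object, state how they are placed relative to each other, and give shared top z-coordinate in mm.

A is a bench. B is a spool. The spool is beside the bench with their tops flush at z = 422. The shared top z-coordinate is 422 mm.

Both tops at z = 422 mm.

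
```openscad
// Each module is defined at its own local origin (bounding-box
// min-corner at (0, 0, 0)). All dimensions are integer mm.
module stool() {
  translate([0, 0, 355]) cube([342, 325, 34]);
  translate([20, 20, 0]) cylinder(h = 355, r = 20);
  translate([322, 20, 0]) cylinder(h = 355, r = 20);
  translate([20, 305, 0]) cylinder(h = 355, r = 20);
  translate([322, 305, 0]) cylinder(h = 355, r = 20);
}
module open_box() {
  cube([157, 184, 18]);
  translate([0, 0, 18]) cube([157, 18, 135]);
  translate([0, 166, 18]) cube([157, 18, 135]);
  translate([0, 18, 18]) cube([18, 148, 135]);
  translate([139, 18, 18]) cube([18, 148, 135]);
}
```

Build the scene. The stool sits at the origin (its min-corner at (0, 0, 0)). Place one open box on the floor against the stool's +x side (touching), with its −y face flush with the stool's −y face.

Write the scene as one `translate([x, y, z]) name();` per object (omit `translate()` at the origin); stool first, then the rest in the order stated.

stool();
translate([342, 0, 0]) open_box();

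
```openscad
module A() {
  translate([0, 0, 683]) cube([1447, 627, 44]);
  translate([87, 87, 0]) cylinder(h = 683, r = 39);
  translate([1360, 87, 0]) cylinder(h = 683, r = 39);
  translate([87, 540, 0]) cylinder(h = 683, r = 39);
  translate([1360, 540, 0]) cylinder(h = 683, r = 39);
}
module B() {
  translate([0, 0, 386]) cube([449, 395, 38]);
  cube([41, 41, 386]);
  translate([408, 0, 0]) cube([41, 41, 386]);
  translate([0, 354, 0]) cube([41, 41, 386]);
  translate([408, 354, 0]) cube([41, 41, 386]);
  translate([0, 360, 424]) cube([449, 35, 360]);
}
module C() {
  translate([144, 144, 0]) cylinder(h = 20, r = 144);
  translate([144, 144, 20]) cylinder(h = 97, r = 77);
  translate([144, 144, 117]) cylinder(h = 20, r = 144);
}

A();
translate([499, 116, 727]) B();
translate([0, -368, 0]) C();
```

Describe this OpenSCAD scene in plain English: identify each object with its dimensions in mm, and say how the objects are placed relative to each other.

A is a table with a 1447×627 mm rectangular top, 44 mm thick, top surface at z = 727 mm, supported by four round legs of 78 mm diameter, each leg's bounding box inset 48 mm from the nearest pair of top edges, running from the floor.

B is a chair. The seat is a 449×395×38 mm slab with its top at z = 424 mm, on four 41×41 mm corner legs (flush with the seat edges, standing on z = 0). A flat backrest 35 mm thick, 360 mm tall, spans the full seat width and rises from the seat top along its +y edge, rear face flush with the rear of the seat.

C is a spool: two coaxial disc flanges of radius 144 mm and thickness 20 mm, joined by a core cylinder of radius 77 mm and height 97 mm. The lower flange rests on z = 0 and the three cylinders share a vertical axis.

The chair is on top of the table, centred. The spool is on the floor beside the table on its −y side.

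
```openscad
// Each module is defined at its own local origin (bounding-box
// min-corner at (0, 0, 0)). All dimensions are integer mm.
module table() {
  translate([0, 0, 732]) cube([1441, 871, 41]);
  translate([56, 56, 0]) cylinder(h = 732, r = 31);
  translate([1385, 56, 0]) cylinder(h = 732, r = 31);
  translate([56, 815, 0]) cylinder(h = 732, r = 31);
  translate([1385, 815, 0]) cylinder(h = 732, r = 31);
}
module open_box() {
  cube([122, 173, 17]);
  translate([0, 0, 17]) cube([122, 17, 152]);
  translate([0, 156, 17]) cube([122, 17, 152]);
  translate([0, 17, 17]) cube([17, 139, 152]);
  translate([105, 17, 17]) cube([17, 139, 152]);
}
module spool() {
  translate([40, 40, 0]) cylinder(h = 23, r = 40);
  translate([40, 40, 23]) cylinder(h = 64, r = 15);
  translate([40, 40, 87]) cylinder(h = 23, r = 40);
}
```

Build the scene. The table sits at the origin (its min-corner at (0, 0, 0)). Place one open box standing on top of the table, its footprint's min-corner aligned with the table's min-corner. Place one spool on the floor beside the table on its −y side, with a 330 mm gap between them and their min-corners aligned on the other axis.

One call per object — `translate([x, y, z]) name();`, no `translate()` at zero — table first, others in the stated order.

table();
translate([0, 0, 773]) open_box();
translate([0, -410, 0]) spool();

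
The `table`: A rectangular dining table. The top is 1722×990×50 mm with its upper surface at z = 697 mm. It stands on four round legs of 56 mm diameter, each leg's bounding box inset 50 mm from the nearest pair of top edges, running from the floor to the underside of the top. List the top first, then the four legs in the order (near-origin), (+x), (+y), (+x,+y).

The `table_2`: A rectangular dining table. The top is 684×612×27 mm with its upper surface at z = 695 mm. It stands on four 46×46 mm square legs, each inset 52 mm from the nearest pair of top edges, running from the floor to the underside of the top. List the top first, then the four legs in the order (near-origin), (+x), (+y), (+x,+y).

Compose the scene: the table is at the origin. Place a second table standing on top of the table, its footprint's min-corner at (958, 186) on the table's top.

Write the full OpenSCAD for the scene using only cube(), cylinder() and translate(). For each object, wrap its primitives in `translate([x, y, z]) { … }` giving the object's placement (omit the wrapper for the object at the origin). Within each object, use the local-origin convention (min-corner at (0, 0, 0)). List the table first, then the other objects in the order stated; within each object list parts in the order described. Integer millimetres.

translate([0, 0, 647]) cube([1722, 990, 50]);
translate([78, 78, 0]) cylinder(h = 647, r = 28);
translate([1644, 78, 0]) cylinder(h = 647, r = 28);
translate([78, 912, 0]) cylinder(h = 647, r = 28);
translate([1644, 912, 0]) cylinder(h = 647, r = 28);
translate([958, 186, 697]) {
  translate([0, 0, 668]) cube([684, 612, 27]);
  translate([52, 52, 0]) cube([46, 46, 668]);
  translate([586, 52, 0]) cube([46, 46, 668]);
  translate([52, 514, 0]) cube([46, 46, 668]);
  translate([586, 514, 0]) cube([46, 46, 668]);
}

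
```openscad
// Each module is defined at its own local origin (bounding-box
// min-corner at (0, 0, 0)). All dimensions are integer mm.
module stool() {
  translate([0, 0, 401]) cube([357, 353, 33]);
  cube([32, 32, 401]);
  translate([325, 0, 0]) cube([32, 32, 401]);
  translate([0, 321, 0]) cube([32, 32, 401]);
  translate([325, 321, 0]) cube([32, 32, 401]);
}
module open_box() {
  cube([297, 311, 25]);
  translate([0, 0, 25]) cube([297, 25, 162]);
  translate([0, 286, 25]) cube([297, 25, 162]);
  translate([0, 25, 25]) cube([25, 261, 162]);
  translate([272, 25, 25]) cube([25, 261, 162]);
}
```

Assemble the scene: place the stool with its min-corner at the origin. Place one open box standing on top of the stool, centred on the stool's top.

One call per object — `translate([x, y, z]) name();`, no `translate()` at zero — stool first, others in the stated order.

stool();
translate([30, 21, 434]) open_box();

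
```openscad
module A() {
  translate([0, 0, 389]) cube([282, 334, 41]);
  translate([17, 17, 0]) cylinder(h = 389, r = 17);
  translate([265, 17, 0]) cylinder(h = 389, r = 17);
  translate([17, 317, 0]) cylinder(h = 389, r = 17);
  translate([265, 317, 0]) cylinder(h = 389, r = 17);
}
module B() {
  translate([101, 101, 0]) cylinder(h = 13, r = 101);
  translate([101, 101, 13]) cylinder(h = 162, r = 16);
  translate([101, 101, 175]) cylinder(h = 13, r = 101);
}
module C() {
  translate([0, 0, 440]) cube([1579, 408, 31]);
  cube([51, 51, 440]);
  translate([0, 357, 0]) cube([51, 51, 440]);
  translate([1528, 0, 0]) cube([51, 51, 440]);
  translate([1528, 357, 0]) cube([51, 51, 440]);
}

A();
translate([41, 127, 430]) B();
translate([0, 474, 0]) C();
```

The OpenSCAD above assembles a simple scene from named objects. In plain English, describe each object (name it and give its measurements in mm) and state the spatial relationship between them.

A is a four-legged stool. The seat is 282×334 mm, 41 mm thick, top at z = 430 mm. It stands on four round legs, each 34 mm in diameter, from z = 0 to the seat underside, each leg's axis is inset half a diameter from the nearest pair of seat edges (so the leg's bounding box is flush with the corner).

B is a spool: two coaxial disc flanges of radius 101 mm and thickness 13 mm, joined by a core cylinder of radius 16 mm and height 162 mm. The lower flange rests on z = 0 and the three cylinders share a vertical axis.

C is a long wooden bench with a 1579 mm (x) × 408 mm (y) seat, 31 mm thick, its top surface 471 mm above the floor. Four 51 mm square legs at the seat corners, flush with the edges, run from z = 0 to the seat underside.

The spool is on top of the stool. The bench is on the floor beside the stool on its +y side.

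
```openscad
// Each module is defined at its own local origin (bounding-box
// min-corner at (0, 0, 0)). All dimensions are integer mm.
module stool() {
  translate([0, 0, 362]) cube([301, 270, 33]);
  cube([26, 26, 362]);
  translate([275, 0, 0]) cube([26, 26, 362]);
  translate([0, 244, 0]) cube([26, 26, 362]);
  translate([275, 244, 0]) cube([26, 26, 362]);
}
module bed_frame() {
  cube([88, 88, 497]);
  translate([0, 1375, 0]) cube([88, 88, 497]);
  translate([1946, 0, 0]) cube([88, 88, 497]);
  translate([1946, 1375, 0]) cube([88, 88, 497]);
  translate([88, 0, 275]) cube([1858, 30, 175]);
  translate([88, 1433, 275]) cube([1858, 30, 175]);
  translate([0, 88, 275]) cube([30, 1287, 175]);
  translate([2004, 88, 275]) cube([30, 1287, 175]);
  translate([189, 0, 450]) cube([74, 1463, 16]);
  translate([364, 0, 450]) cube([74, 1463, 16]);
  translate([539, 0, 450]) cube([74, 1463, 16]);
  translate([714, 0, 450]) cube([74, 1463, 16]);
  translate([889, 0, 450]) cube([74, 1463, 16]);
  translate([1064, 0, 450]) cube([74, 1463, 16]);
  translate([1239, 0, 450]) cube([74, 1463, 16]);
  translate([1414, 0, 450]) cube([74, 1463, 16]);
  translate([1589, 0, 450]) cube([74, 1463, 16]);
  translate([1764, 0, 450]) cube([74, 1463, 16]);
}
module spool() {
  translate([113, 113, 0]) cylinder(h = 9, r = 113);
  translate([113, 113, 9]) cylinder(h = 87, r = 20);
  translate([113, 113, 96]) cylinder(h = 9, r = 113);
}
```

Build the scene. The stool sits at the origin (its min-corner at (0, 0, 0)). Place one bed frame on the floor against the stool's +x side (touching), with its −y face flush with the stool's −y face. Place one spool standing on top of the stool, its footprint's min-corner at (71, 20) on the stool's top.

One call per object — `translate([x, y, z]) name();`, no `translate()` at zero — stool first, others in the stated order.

stool();
translate([301, 0, 0]) bed_frame();
translate([71, 20, 395]) spool();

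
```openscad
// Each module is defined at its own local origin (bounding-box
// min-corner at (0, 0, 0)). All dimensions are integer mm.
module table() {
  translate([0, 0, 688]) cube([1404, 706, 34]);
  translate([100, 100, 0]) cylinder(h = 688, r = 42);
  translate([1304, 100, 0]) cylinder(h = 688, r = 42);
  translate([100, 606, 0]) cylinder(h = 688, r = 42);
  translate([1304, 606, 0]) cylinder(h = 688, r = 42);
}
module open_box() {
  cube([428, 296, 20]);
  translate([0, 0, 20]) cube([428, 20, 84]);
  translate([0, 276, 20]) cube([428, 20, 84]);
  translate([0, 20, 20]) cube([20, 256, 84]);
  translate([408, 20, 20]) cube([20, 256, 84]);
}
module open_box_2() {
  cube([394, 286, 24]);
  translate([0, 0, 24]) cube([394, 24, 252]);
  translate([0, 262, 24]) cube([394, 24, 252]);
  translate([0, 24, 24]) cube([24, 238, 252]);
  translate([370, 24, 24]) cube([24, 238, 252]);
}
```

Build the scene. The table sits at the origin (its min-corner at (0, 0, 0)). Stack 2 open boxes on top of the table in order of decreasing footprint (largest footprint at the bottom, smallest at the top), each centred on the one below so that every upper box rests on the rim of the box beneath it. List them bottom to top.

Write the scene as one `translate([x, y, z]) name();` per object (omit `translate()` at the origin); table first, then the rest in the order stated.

table();
translate([488, 205, 722]) open_box();
translate([505, 210, 826]) open_box_2();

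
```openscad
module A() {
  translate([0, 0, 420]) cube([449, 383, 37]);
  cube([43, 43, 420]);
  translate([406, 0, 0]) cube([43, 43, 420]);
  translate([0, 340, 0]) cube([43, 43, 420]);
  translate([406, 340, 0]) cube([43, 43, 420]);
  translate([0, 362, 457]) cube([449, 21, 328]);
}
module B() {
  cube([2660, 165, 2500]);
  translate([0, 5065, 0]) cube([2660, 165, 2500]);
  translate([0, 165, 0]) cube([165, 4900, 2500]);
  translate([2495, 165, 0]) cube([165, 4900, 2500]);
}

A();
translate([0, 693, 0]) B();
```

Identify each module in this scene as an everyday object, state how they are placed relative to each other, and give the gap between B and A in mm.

The house frame's nearest face is 310 mm from the chair's +y face.

A is a chair. B is a house frame. The house frame is on the floor beside the chair on its +y side. The gap between the house frame and the chair is 310 mm.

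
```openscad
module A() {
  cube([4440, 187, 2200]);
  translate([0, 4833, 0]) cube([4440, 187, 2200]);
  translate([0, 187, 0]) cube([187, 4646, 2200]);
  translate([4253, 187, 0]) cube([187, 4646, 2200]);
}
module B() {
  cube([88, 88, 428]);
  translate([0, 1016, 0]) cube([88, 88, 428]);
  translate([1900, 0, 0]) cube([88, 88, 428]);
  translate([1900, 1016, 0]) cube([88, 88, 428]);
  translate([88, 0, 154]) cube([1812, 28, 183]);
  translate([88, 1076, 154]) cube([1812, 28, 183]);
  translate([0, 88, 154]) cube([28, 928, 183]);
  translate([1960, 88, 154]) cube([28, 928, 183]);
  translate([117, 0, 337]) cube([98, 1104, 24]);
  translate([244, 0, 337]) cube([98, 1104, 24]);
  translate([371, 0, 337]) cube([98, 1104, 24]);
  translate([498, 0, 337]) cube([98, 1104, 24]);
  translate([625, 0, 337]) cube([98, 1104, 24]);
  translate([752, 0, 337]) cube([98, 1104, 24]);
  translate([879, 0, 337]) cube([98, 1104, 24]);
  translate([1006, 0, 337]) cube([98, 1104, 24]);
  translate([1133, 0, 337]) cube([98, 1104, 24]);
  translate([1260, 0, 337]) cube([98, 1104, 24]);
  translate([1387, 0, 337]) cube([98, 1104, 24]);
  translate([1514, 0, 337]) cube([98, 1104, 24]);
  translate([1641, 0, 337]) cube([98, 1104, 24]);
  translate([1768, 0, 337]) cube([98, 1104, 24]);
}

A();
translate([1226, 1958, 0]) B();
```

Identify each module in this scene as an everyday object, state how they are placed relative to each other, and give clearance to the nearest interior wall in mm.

A is a house frame. B is a bed frame. The bed frame sits inside the house frame, centred. The clearance to the nearest interior wall is 1039 mm.

Clearances: x = 1039, y = 1771; minimum 1039 mm.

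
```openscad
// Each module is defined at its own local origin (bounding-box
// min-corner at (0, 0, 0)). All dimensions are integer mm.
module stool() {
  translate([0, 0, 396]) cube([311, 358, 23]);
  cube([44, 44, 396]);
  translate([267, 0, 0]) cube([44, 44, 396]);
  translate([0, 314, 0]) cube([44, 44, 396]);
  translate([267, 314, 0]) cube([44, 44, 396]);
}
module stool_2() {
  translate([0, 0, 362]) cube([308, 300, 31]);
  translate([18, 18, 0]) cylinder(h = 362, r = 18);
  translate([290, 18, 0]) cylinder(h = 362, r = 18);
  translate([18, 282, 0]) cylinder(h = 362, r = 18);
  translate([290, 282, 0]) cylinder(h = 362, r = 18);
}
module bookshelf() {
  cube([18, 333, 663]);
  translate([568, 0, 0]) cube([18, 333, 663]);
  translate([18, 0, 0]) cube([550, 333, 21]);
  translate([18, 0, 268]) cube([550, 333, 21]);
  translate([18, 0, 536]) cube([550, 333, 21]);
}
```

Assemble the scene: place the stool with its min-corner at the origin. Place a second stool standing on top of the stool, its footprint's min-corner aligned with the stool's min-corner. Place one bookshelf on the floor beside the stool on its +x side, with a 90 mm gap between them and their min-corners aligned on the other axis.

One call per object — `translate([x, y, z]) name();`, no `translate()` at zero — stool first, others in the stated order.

stool();
translate([0, 0, 419]) stool_2();
translate([401, 0, 0]) bookshelf();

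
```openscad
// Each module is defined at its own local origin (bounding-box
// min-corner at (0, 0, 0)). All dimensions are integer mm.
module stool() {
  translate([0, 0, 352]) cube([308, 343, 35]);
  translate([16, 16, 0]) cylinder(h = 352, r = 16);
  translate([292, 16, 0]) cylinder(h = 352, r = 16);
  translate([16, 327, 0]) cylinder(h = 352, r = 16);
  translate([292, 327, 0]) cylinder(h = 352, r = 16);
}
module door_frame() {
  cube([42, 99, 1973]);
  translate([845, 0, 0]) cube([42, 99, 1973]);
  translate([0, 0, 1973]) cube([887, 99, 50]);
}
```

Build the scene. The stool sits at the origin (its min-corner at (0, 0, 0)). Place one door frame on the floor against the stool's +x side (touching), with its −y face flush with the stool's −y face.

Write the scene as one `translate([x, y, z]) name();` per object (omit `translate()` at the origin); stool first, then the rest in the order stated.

stool();
translate([308, 0, 0]) door_frame();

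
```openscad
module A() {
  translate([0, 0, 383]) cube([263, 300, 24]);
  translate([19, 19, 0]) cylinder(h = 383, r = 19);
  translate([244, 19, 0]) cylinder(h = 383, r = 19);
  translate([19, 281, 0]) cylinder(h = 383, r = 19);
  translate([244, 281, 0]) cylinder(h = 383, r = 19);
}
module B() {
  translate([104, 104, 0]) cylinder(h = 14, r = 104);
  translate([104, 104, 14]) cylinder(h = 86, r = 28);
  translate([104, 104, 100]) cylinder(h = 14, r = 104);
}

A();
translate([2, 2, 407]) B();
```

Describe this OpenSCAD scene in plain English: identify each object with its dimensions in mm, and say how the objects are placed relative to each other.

A is a simple wooden stool: a rectangular seat 263 mm (x) by 300 mm (y), 24 mm thick, top face at z = 407 mm, on four round legs, each 38 mm in diameter. The legs rest on z = 0, each leg's axis is inset half a diameter from the nearest pair of seat edges (so the leg's bounding box is flush with the corner).

B is a spool: two coaxial disc flanges of radius 104 mm and thickness 14 mm, joined by a core cylinder of radius 28 mm and height 86 mm. The lower flange rests on z = 0 and the three cylinders share a vertical axis.

The spool is on top of the stool.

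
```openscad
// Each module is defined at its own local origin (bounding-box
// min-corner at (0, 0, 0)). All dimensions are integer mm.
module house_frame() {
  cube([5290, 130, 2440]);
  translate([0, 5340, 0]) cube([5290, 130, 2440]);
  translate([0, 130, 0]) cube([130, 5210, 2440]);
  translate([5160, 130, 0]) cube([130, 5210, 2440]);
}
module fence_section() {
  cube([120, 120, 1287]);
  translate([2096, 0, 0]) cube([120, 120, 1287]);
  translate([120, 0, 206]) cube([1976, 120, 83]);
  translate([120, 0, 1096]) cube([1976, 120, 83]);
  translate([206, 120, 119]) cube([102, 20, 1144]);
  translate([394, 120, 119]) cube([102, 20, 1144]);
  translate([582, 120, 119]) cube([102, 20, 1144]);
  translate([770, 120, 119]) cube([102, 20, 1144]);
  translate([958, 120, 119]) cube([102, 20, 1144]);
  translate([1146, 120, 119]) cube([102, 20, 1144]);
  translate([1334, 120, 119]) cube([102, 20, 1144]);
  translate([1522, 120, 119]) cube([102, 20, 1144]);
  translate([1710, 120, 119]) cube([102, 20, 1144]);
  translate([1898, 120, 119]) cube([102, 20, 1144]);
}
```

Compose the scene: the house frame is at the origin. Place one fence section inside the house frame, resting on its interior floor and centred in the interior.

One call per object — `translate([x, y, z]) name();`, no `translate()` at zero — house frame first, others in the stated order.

house_frame();
translate([1537, 2665, 0]) fence_section();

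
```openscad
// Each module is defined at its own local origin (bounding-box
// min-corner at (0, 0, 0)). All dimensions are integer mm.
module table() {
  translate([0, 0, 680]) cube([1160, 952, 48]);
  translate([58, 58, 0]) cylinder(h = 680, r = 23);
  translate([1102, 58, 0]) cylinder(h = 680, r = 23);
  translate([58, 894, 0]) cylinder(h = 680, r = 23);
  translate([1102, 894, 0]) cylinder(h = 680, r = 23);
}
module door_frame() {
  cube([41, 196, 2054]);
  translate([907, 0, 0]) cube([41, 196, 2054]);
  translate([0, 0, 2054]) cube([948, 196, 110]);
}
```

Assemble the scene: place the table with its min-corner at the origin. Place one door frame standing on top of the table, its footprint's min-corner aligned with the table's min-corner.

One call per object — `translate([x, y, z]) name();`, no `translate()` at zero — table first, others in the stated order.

table();
translate([0, 0, 728]) door_frame();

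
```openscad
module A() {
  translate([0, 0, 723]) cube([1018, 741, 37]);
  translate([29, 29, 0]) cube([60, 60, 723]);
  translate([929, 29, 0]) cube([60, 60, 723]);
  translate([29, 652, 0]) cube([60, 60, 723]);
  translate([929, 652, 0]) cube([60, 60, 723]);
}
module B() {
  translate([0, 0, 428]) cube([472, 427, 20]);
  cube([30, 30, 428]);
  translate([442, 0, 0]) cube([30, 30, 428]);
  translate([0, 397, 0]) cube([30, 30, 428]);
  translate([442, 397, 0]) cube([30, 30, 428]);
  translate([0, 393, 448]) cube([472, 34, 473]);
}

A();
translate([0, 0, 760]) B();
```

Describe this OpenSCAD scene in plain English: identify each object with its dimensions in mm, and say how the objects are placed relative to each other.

A is a table with a 1018×741 mm rectangular top, 37 mm thick, top surface at z = 760 mm, supported by four 60×60 mm square legs, each inset 29 mm from the nearest pair of top edges, running from the floor.

B is a chair. The seat is a 472×427×20 mm slab with its top at z = 448 mm, on four 30×30 mm corner legs (flush with the seat edges, standing on z = 0). A flat backrest 34 mm thick, 473 mm tall, spans the full seat width and rises from the seat top along its +y edge, rear face flush with the rear of the seat.

The chair is on top of the table.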